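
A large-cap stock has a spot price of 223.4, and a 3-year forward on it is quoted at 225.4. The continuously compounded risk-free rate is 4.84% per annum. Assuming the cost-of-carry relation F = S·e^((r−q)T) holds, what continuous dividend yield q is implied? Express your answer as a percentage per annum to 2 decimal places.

4.54%

From F = S·e^((r−q)T): (r − q) = ln(F/S)/T
ln(225.4/223.4) = ln(1.008953) = 0.008913
(r − q) = 0.008913 / (3) = 0.002971
q = r − ln(F/S)/T = 0.0484 − 0.002971 = 0.045429
q = 4.54%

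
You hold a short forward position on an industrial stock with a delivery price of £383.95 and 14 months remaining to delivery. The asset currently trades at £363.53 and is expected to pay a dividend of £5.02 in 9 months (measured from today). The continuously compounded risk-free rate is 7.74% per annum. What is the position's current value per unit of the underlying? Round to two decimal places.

PV(remaining dividends) I = 5.02·e^(−0.0774·9/12) = 4.7369
Current forward F = (S − I)·e^(rT) = (363.53 − 4.7369)·e^(0.0774·14/12) = 358.7931 × 1.094503 = 392.7001
Value (long) = (F − K)·e^(−rT) = (392.7001 − 383.95) × 0.913657 = 7.9946
Short position value = −(long value) = -£7.99

-£7.99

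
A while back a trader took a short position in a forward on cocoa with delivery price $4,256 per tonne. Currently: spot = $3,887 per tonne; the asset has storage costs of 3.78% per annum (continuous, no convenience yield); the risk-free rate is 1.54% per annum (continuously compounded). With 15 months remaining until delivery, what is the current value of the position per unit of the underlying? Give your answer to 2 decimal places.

$99.79 per tonne

Current fair forward for the remaining 15 months: F = S·e^((r + u)·T), (r + u) = 0.0154 + 0.0378 = 0.0532
F = 3887 · e^(0.0532 × 15/12) = 3887 × 1.06876096 = 4154.2739
Value of long forward = (F − K)·e^(−rT) = (4154.2739 − 4256) · e^(−0.0154·15/12)
= -101.7261 × 0.98093410 = -99.79
Short position value = −(long value) = $99.79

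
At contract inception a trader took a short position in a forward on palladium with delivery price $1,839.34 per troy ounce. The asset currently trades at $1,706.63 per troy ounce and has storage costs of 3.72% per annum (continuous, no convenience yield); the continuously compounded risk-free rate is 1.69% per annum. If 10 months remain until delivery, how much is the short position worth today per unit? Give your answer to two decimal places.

Current fair forward for the remaining 10 months: F = S·e^((r + u)·T), (r + u) = 0.0169 + 0.0372 = 0.0541
F = 1706.63 · e^(0.0541 × 10/12) = 1706.63 × 1.04611503 = 1785.3313
Value of long forward = (F − K)·e^(−rT) = (1785.3313 − 1839.34) · e^(−0.0169·10/12)
= -54.0087 × 0.98601537 = -53.25
Short position value = −(long value) = $53.25

$53.25 per troy ounce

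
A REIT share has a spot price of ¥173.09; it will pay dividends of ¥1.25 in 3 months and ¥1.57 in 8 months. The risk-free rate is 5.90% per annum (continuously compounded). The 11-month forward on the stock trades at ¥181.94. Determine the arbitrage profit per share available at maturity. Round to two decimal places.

¥2.12 per share

PV(dividends) I = 1.25·e^(−0.0590·3/12) + 1.57·e^(−0.0590·8/12) = 2.7411
Fair forward F* = (S − I)·e^(rT) = (173.09 − 2.7411)·e^0.054083 = 170.3489 × 1.055572 = 179.8155
Market ¥181.94 > fair 179.8155: forward overpriced → cash-and-carry (borrow at r, buy the stock and collect the dividends, short the forward).
Profit at T = |F_mkt − F*| = |181.94 − 179.8155| = ¥2.12 per share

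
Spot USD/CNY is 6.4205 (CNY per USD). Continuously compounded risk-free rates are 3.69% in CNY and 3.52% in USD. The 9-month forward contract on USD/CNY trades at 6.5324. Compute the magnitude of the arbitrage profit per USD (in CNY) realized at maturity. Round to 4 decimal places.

0.1037 per USD (in CNY)

Fair forward: F* = S·e^(carry·T), with carry = (r_CNY − r_USD) = 0.0369 − 0.0352 = 0.0017
F* = 6.4205 · e^(0.0017 × 9/12) = 6.4205 · e^0.001275 = 6.4205 × 1.001276 = 6.4287
Market 6.5324 > fair 6.4287: forward overpriced → cash-and-carry (buy spot, short the forward).
At maturity, profit = |F_mkt − F*| = |6.5324 − 6.4287| = 0.1037 per USD (in CNY)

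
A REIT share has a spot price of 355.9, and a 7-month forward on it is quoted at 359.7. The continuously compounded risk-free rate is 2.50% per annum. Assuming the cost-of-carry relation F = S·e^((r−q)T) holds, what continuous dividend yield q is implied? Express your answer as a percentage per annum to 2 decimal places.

From F = S·e^((r−q)T): (r − q) = ln(F/S)/T
ln(359.7/355.9) = ln(1.010677) = 0.010620
(r − q) = 0.010620 / (7/12) = 0.018206
q = r − ln(F/S)/T = 0.0250 − 0.018206 = 0.006794
q = 0.68%

0.68%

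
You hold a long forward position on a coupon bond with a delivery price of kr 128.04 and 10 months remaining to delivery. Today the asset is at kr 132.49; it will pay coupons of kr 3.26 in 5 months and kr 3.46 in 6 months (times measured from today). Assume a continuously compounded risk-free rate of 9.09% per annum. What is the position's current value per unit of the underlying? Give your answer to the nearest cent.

kr 7.35

PV(remaining coupons) I = 3.26·e^(−0.0909·5/12) + 3.46·e^(−0.0909·6/12) = 6.4451
Current forward F = (S − I)·e^(rT) = (132.49 − 6.4451)·e^(0.0909·10/12) = 126.0449 × 1.078693 = 135.9638
Value (long) = (F − K)·e^(−rT) = (135.9638 − 128.04) × 0.927048 = 7.3457
Value = kr 7.35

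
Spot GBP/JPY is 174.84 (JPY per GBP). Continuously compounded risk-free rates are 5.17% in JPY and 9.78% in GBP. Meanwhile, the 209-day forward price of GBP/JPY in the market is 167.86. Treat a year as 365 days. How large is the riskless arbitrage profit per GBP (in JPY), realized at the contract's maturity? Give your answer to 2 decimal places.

Fair forward: F* = S·e^(carry·T), with carry = (r_JPY − r_GBP) = 0.0517 − 0.0978 = -0.0461
F* = 174.84 · e^(-0.0461 × 209/365) = 174.84 · e^-0.026397 = 174.84 × 0.973948 = 170.2851
Market 167.86 < fair 170.2851: forward underpriced → reverse cash-and-carry (short spot, go long the forward).
At maturity, profit = |F_mkt − F*| = |167.86 − 170.2851| = 2.43 per GBP (in JPY)

2.43 per GBP (in JPY)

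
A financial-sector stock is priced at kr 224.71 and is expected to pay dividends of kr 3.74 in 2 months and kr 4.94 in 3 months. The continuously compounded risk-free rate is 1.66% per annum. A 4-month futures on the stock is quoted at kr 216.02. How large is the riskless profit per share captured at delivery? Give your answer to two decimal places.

kr 1.24 per share

PV(dividends) I = 3.74·e^(−0.0166·2/12) + 4.94·e^(−0.0166·3/12) = 8.6492
Fair futures F* = (S − I)·e^(rT) = (224.71 − 8.6492)·e^0.005533 = 216.0608 × 1.005548 = 217.2595
Market kr 216.02 < fair 217.2595: forward underpriced → reverse cash-and-carry (short the stock, invest proceeds at r, pay the dividends, go long the forward).
Profit at T = |F_mkt − F*| = |216.02 − 217.2595| = kr 1.24 per share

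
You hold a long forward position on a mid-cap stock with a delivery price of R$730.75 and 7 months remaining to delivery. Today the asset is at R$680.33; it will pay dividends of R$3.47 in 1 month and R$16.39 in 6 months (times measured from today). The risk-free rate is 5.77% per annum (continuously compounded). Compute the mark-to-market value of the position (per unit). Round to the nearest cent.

PV(remaining dividends) I = 3.47·e^(−0.0577·1/12) + 16.39·e^(−0.0577·6/12) = 19.3773
Current forward F = (S − I)·e^(rT) = (680.33 − 19.3773)·e^(0.0577·7/12) = 660.9527 × 1.034231 = 683.5778
Value (long) = (F − K)·e^(−rT) = (683.5778 − 730.75) × 0.966902 = -45.6109
Value = -R$45.61

-R$45.61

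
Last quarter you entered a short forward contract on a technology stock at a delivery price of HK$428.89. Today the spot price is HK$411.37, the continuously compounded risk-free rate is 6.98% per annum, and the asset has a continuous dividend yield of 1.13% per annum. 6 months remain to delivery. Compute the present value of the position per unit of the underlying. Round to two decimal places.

HK$5.13

Current fair forward for the remaining 6 months: F = S·e^((r − q)·T), (r − q) = 0.0698 − 0.0113 = 0.0585
F = 411.37 · e^(0.0585 × 6/12) = 411.37 × 1.029682 = 423.5803
Value of long forward = (F − K)·e^(−rT) = (423.5803 − 428.89) · e^(−0.0698·6/12)
= -5.3097 × 0.965702 = -5.13
Short position value = −(long value) = HK$5.13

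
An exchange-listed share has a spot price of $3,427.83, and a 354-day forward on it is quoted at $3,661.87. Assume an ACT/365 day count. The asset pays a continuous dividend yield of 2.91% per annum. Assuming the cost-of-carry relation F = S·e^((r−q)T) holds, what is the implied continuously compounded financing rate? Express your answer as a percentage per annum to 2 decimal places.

From F = S·e^((r−q)T): (r − q) = ln(F/S)/T
ln(3661.87/3427.83) = ln(1.068276) = 0.066046
(r − q) = 0.066046 / (354/365) = 0.068098
r = ln(F/S)/T + q = 0.068098 + 0.0291 = 0.097198
r = 9.72%

9.72%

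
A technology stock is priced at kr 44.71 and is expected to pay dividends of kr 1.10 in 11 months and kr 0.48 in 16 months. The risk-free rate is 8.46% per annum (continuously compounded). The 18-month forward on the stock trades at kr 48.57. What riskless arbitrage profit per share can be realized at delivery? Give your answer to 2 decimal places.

PV(dividends) I = 1.10·e^(−0.0846·11/12) + 0.48·e^(−0.0846·16/12) = 1.4467
Fair forward F* = (S − I)·e^(rT) = (44.71 − 1.4467)·e^0.126900 = 43.2633 × 1.135303 = 49.1170
Market kr 48.57 < fair 49.1170: forward underpriced → reverse cash-and-carry (short the stock, invest proceeds at r, pay the dividends, go long the forward).
Profit at T = |F_mkt − F*| = |48.57 − 49.1170| = kr 0.55 per share

kr 0.55 per share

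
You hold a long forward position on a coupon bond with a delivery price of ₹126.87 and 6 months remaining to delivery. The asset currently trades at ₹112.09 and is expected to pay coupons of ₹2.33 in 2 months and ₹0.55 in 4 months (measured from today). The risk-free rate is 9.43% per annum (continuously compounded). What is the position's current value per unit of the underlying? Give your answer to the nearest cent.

PV(remaining coupons) I = 2.33·e^(−0.0943·2/12) + 0.55·e^(−0.0943·4/12) = 2.8266
Current forward F = (S − I)·e^(rT) = (112.09 − 2.8266)·e^(0.0943·6/12) = 109.2634 × 1.048279 = 114.5385
Value (long) = (F − K)·e^(−rT) = (114.5385 − 126.87) × 0.953944 = -11.7636
Value = -₹11.76

-₹11.76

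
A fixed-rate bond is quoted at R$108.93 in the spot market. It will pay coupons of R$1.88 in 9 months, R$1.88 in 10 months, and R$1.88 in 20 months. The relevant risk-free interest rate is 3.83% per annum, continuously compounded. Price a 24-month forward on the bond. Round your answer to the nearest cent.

PV(coupons) I = 1.88·e^(−0.0383·9/12) + 1.88·e^(−0.0383·10/12) + 1.88·e^(−0.0383·20/12)
I = 1.8268 + 1.8209 + 1.7637 = 5.4114
F = (S − I)·e^(rT) = (108.93 − 5.4114) · e^(0.0383·24/12)
= 103.5186 · e^0.076600 = 103.5186 × 1.079610 = R$111.76

R$111.76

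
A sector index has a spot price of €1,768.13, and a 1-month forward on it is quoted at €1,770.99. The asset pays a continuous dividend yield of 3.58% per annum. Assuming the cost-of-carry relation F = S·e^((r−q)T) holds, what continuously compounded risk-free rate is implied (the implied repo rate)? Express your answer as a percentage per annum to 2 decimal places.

From F = S·e^((r−q)T): (r − q) = ln(F/S)/T
ln(1770.99/1768.13) = ln(1.001618) = 0.001617
(r − q) = 0.001617 / (1/12) = 0.019404
r = ln(F/S)/T + q = 0.019404 + 0.0358 = 0.055204
r = 5.52%

5.52%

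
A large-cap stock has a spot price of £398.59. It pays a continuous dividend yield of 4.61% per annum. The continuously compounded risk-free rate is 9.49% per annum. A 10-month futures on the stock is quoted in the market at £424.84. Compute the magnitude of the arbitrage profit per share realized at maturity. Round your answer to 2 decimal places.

Fair futures: F* = S·e^(carry·T), with carry = (r − q) = 0.0949 − 0.0461 = 0.0488
F* = 398.59 · e^(0.0488 × 10/12) = 398.59 · e^0.040667 = 398.59 × 1.041505 = £415.1335
Market £424.84 > fair £415.1335: forward overpriced → cash-and-carry (buy spot, short the forward).
At maturity, profit = |F_mkt − F*| = |424.84 − 415.1335| = £9.71 per share

£9.71 per share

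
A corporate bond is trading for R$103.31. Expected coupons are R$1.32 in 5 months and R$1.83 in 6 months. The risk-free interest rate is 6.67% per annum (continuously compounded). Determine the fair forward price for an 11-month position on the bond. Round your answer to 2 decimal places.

PV(coupons) I = 1.32·e^(−0.0667·5/12) + 1.83·e^(−0.0667·6/12)
I = 1.2838 + 1.7700 = 3.0538
F = (S − I)·e^(rT) = (103.31 − 3.0538) · e^(0.0667·11/12)
= 100.2562 · e^0.061142 = 100.2562 × 1.063050 = R$106.58

R$106.58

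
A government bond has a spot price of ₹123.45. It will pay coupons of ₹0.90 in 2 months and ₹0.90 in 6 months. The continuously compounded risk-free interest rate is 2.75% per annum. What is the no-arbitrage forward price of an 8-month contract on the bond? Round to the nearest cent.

PV(coupons) I = 0.90·e^(−0.0275·2/12) + 0.90·e^(−0.0275·6/12)
I = 0.8959 + 0.8877 = 1.7836
F = (S − I)·e^(rT) = (123.45 − 1.7836) · e^(0.0275·8/12)
= 121.6664 · e^0.018333 = 121.6664 × 1.018502 = ₹123.92

₹123.92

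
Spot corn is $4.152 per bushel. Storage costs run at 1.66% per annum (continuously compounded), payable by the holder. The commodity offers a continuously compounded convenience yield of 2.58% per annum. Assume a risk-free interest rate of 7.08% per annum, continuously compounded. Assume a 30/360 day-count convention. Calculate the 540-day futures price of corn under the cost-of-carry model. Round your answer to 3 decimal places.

$4.554 per bushel

Net carry = r + u − y = 0.0708 + 0.0166 − 0.0258 = 0.0616
F = S·e^((r+u−y)T) = 4.152 · e^(0.0616 × 540/360) = 4.152 · e^0.092400
= 4.152 × 1.096803 = $4.554 per bushel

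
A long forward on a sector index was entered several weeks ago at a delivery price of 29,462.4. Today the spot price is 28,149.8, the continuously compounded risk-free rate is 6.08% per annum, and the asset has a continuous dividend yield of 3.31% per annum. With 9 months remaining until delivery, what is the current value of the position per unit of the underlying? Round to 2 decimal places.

Current fair forward for the remaining 9 months: F = S·e^((r − q)·T), (r − q) = 0.0608 − 0.0331 = 0.0277
F = 28149.8 · e^(0.0277 × 9/12) = 28149.8 × 1.02099230 = 28740.7290
Value of long forward = (F − K)·e^(−rT) = (28740.7290 − 29462.4) · e^(−0.0608·9/12)
= -721.6710 × 0.95542406 = -689.50

-689.50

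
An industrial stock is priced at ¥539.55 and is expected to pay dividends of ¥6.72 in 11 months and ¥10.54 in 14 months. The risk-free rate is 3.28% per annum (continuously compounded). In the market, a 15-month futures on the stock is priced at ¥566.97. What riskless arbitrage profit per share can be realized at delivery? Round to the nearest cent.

PV(dividends) I = 6.72·e^(−0.0328·11/12) + 10.54·e^(−0.0328·14/12) = 16.6652
Fair futures F* = (S − I)·e^(rT) = (539.55 − 16.6652)·e^0.041000 = 522.8848 × 1.041852 = 544.7686
Market ¥566.97 > fair 544.7686: forward overpriced → cash-and-carry (borrow at r, buy the stock and collect the dividends, short the forward).
Profit at T = |F_mkt − F*| = |566.97 − 544.7686| = ¥22.20 per share

¥22.20 per share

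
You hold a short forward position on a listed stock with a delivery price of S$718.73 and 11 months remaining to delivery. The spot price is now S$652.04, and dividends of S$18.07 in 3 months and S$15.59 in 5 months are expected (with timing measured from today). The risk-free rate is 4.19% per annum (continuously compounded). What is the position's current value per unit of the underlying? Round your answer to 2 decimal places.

PV(remaining dividends) I = 18.07·e^(−0.0419·3/12) + 15.59·e^(−0.0419·5/12) = 33.2019
Current forward F = (S − I)·e^(rT) = (652.04 − 33.2019)·e^(0.0419·11/12) = 618.8381 × 1.039155 = 643.0687
Value (long) = (F − K)·e^(−rT) = (643.0687 − 718.73) × 0.962320 = -72.8104
Short position value = −(long value) = S$72.81

S$72.81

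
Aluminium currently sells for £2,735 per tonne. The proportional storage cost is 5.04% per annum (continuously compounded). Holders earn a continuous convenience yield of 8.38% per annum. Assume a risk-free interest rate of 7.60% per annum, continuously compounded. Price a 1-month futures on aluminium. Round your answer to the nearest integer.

£2,745 per tonne

Net carry = r + u − y = 0.0760 + 0.0504 − 0.0838 = 0.0426
F = S·e^((r+u−y)T) = 2735 · e^(0.0426 × 1/12) = 2735 · e^0.003550
= 2735 × 1.003556 = £2,745 per tonne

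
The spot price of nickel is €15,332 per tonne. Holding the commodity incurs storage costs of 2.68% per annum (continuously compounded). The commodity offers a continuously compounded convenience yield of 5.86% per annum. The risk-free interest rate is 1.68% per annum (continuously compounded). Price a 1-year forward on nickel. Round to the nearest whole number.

€15,104 per tonne

Net carry = r + u − y = 0.0168 + 0.0268 − 0.0586 = -0.0150
F = S·e^((r+u−y)T) = 15332 · e^(-0.0150 × 1) = 15332 · e^-0.015000
= 15332 × 0.985112 = €15,104 per tonne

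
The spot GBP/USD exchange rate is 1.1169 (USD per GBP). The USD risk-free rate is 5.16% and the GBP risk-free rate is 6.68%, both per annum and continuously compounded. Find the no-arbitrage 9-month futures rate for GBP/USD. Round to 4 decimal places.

1.1042

F = S·e^((r_USD − r_GBP)T) = 1.1169 · e^((0.0516 − 0.0668) × 9/12)
= 1.1169 · e^-0.011400 = 1.1169 × 0.988665
F = 1.1042 USD per GBP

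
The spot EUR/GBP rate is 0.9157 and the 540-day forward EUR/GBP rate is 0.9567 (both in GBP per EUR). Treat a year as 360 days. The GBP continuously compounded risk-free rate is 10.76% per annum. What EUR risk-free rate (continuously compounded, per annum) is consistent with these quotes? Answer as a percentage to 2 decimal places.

7.84%

F = S·e^((r_GBP − r_EUR)T) ⇒ r_EUR = r_GBP − ln(F/S)/T
ln(0.9567/0.9157) = 0.043801; /(540/360) = 0.029201
r_EUR = 0.1076 − 0.029201 = 0.078399
r_EUR = 7.84%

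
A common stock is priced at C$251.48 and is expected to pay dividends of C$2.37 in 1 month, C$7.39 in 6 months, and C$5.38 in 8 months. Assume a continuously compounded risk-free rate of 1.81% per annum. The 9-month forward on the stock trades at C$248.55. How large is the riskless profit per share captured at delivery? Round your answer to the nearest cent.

PV(dividends) I = 2.37·e^(−0.0181·1/12) + 7.39·e^(−0.0181·6/12) + 5.38·e^(−0.0181·8/12) = 15.0053
Fair forward F* = (S − I)·e^(rT) = (251.48 − 15.0053)·e^0.013575 = 236.4747 × 1.013668 = 239.7068
Market C$248.55 > fair 239.7068: forward overpriced → cash-and-carry (borrow at r, buy the stock and collect the dividends, short the forward).
Profit at T = |F_mkt − F*| = |248.55 − 239.7068| = C$8.84 per share

C$8.84 per share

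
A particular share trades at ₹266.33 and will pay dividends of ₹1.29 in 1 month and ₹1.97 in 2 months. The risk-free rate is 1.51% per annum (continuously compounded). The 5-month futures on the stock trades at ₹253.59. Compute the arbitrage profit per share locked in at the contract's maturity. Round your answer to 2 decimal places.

₹11.15 per share

PV(dividends) I = 1.29·e^(−0.0151·1/12) + 1.97·e^(−0.0151·2/12) = 3.2534
Fair futures F* = (S − I)·e^(rT) = (266.33 − 3.2534)·e^0.006292 = 263.0766 × 1.006312 = 264.7371
Market ₹253.59 < fair 264.7371: forward underpriced → reverse cash-and-carry (short the stock, invest proceeds at r, pay the dividends, go long the forward).
Profit at T = |F_mkt − F*| = |253.59 − 264.7371| = ₹11.15 per share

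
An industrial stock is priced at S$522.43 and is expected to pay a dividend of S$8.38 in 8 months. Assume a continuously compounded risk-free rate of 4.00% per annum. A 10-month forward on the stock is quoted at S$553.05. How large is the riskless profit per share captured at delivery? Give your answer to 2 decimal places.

PV(dividends) I = 8.38·e^(−0.0400·8/12) = 8.1595
Fair forward F* = (S − I)·e^(rT) = (522.43 − 8.1595)·e^0.033333 = 514.2705 × 1.033895 = 531.7017
Market S$553.05 > fair 531.7017: forward overpriced → cash-and-carry (borrow at r, buy the stock and collect the dividends, short the forward).
Profit at T = |F_mkt − F*| = |553.05 − 531.7017| = S$21.35 per share

S$21.35 per share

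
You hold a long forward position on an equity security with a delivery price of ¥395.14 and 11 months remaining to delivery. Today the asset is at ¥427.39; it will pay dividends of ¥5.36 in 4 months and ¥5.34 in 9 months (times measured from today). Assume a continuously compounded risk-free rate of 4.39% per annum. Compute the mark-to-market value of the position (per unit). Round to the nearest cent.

¥37.39

PV(remaining dividends) I = 5.36·e^(−0.0439·4/12) + 5.34·e^(−0.0439·9/12) = 10.4492
Current forward F = (S − I)·e^(rT) = (427.39 − 10.4492)·e^(0.0439·11/12) = 416.9408 × 1.041062 = 434.0612
Value (long) = (F − K)·e^(−rT) = (434.0612 − 395.14) × 0.960557 = 37.3860
Value = ¥37.39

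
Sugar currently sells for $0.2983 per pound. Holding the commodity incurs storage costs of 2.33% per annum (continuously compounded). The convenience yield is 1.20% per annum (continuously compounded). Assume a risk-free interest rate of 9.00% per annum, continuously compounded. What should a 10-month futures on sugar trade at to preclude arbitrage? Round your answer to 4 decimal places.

Net carry = r + u − y = 0.0900 + 0.0233 − 0.0120 = 0.1013
F = S·e^((r+u−y)T) = 0.2983 · e^(0.1013 × 10/12) = 0.2983 · e^0.084417
= 0.2983 × 1.088083 = $0.3246 per pound

$0.3246 per pound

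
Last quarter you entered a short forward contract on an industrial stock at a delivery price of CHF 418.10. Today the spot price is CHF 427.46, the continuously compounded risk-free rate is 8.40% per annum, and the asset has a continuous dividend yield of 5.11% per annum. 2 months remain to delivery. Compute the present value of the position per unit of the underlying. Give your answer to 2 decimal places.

-CHF 11.55

Current fair forward for the remaining 2 months: F = S·e^((r − q)·T), (r − q) = 0.0840 − 0.0511 = 0.0329
F = 427.46 · e^(0.0329 × 2/12) = 427.46 × 1.005498 = 429.8102
Value of long forward = (F − K)·e^(−rT) = (429.8102 − 418.10) · e^(−0.0840·2/12)
= 11.7102 × 0.986098 = 11.55
Short position value = −(long value) = -CHF 11.55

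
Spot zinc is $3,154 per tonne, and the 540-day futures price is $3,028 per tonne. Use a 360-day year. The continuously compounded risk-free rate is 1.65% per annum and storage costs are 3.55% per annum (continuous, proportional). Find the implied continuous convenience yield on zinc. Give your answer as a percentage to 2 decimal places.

7.92%

F = S·e^((r+u−y)T) ⇒ (r+u−y) = ln(F/S)/T
ln(3028/3154) = -0.040769; /T ⇒ -0.027179
y = r + u − ln(F/S)/T = 0.0165 + 0.0355 + 0.027179 = 0.079179
y = 7.92%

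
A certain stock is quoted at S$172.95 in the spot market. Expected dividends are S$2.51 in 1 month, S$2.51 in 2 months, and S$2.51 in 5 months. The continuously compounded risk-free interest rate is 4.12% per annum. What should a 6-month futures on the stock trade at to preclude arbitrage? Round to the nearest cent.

S$168.93

PV(dividends) I = 2.51·e^(−0.0412·1/12) + 2.51·e^(−0.0412·2/12) + 2.51·e^(−0.0412·5/12)
I = 2.5014 + 2.4928 + 2.4673 = 7.4615
F = (S − I)·e^(rT) = (172.95 − 7.4615) · e^(0.0412·6/12)
= 165.4885 · e^0.020600 = 165.4885 × 1.020814 = S$168.93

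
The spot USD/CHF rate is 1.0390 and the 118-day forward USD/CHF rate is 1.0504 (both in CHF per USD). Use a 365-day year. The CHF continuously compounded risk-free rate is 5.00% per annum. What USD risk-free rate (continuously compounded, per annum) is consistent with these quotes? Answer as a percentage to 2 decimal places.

1.62%

F = S·e^((r_CHF − r_USD)T) ⇒ r_USD = r_CHF − ln(F/S)/T
ln(1.0504/1.0390) = 0.010912; /(118/365) = 0.033753
r_USD = 0.0500 − 0.033753 = 0.016247
r_USD = 1.62%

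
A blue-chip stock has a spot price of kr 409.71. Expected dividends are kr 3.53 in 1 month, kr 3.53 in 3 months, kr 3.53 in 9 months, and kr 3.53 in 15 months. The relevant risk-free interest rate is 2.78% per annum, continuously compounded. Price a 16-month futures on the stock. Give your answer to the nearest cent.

PV(dividends) I = 3.53·e^(−0.0278·1/12) + 3.53·e^(−0.0278·3/12) + 3.53·e^(−0.0278·9/12) + 3.53·e^(−0.0278·15/12)
I = 3.5218 + 3.5056 + 3.4572 + 3.4094 = 13.8940
F = (S − I)·e^(rT) = (409.71 − 13.8940) · e^(0.0278·16/12)
= 395.8160 · e^0.037067 = 395.8160 × 1.037763 = kr 410.76

kr 410.76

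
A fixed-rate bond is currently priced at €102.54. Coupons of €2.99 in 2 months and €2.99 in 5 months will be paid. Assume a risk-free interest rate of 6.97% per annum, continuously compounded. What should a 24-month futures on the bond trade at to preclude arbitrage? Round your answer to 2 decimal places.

€111.14

PV(coupons) I = 2.99·e^(−0.0697·2/12) + 2.99·e^(−0.0697·5/12)
I = 2.9555 + 2.9044 = 5.8599
F = (S − I)·e^(rT) = (102.54 − 5.8599) · e^(0.0697·24/12)
= 96.6801 · e^0.139400 = 96.6801 × 1.149584 = €111.14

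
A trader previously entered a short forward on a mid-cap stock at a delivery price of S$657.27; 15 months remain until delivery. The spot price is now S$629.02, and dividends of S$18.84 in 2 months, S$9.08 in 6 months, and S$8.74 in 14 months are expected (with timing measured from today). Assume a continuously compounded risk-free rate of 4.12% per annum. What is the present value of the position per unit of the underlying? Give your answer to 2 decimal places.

S$31.19

PV(remaining dividends) I = 18.84·e^(−0.0412·2/12) + 9.08·e^(−0.0412·6/12) + 8.74·e^(−0.0412·14/12) = 35.9358
Current forward F = (S − I)·e^(rT) = (629.02 − 35.9358)·e^(0.0412·15/12) = 593.0842 × 1.052849 = 624.4281
Value (long) = (F − K)·e^(−rT) = (624.4281 − 657.27) × 0.949804 = -31.1934
Short position value = −(long value) = S$31.19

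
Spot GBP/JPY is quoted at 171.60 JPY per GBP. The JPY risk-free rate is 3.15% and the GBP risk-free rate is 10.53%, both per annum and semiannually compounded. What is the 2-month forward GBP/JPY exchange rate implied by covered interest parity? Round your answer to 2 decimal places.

By covered interest parity, F = S · (1+r_JPY/2)^(2T) / (1+r_GBP/2)^(2T)
= 171.60 × 1.005223 / 1.017251 = 171.60 × 0.988176
F = 169.57 JPY per GBP

169.57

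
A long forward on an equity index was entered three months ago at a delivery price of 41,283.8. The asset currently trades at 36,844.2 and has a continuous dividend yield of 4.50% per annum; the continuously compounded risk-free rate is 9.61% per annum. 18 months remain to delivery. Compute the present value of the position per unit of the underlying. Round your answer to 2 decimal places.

Current fair forward for the remaining 18 months: F = S·e^((r − q)·T), (r − q) = 0.0961 − 0.0450 = 0.0511
F = 36844.2 · e^(0.0511 × 18/12) = 36844.2 × 1.07966413 = 39779.3611
Value of long forward = (F − K)·e^(−rT) = (39779.3611 − 41283.8) · e^(−0.0961·18/12)
= -1504.4389 × 0.86575787 = -1302.48

-1302.48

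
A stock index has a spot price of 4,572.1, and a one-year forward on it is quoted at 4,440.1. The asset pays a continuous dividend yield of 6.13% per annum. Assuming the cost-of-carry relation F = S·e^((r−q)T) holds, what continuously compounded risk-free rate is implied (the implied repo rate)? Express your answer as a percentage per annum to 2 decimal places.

From F = S·e^((r−q)T): (r − q) = ln(F/S)/T
ln(4440.1/4572.1) = ln(0.971129) = -0.029296
(r − q) = -0.029296 / (12/12) = -0.029296
r = ln(F/S)/T + q = -0.029296 + 0.0613 = 0.032004
r = 3.20%

3.20%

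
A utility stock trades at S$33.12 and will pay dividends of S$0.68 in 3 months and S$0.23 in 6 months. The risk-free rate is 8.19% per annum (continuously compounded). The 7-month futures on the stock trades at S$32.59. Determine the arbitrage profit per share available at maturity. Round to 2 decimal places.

PV(dividends) I = 0.68·e^(−0.0819·3/12) + 0.23·e^(−0.0819·6/12) = 0.8870
Fair futures F* = (S − I)·e^(rT) = (33.12 − 0.8870)·e^0.047775 = 32.2330 × 1.048935 = 33.8103
Market S$32.59 < fair 33.8103: forward underpriced → reverse cash-and-carry (short the stock, invest proceeds at r, pay the dividends, go long the forward).
Profit at T = |F_mkt − F*| = |32.59 − 33.8103| = S$1.22 per share

S$1.22 per share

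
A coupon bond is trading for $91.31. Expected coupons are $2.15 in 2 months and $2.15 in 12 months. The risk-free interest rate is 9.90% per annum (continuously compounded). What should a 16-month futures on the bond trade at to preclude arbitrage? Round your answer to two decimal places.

$99.56

PV(coupons) I = 2.15·e^(−0.0990·2/12) + 2.15·e^(−0.0990·12/12)
I = 2.1148 + 1.9473 = 4.0621
F = (S − I)·e^(rT) = (91.31 − 4.0621) · e^(0.0990·16/12)
= 87.2479 · e^0.132000 = 87.2479 × 1.141108 = $99.56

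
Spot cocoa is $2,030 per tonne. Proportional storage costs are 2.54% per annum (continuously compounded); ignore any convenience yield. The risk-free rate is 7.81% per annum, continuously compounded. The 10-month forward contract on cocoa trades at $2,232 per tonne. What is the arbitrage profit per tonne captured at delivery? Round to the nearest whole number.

Fair forward: F* = S·e^(carry·T), with carry = (r + u) = 0.0781 + 0.0254 = 0.1035
F* = 2030 · e^(0.1035 × 10/12) = 2030 · e^0.086250 = 2030 × 1.090079 = $2212.8604
Market $2232 > fair $2212.8604: forward overpriced → cash-and-carry (buy spot, short the forward).
At maturity, profit = |F_mkt − F*| = |2232 − 2212.8604| = $19 per tonne

$19 per tonne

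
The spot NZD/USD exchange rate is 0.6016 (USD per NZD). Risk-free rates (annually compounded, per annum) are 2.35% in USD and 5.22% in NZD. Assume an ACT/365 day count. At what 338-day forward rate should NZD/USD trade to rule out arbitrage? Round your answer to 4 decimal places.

By covered interest parity, F = S · (1+r_USD)^T / (1+r_NZD)^T
= 0.6016 × 1.021743 / 1.048247 = 0.6016 × 0.974716
F = 0.5864 USD per NZD

0.5864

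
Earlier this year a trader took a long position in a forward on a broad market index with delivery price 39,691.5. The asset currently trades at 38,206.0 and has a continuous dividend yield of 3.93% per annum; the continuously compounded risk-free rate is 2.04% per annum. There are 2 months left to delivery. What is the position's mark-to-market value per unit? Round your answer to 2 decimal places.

-1600.21

Current fair forward for the remaining 2 months: F = S·e^((r − q)·T), (r − q) = 0.0204 − 0.0393 = -0.0189
F = 38206.0 · e^(-0.0189 × 2/12) = 38206.0 × 0.99685496 = 38085.8406
Value of long forward = (F − K)·e^(−rT) = (38085.8406 − 39691.5) · e^(−0.0204·2/12)
= -1605.6594 × 0.99660577 = -1600.21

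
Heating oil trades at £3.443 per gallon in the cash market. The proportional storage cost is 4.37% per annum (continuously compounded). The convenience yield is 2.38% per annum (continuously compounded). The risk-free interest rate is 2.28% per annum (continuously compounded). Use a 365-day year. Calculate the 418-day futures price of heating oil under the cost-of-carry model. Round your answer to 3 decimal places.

£3.616 per gallon

Net carry = r + u − y = 0.0228 + 0.0437 − 0.0238 = 0.0427
F = S·e^((r+u−y)T) = 3.443 · e^(0.0427 × 418/365) = 3.443 · e^0.048900
= 3.443 × 1.050115 = £3.616 per gallon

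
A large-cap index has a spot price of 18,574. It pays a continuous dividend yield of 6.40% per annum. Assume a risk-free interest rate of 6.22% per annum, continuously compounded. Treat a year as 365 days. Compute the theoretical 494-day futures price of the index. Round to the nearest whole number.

F = S·e^((r − q)T) = 18574 · e^((0.0622 − 0.0640) × 494/365)
= 18574 · e^-0.002436 = 18574 × 0.997567
F = 18,529

18,529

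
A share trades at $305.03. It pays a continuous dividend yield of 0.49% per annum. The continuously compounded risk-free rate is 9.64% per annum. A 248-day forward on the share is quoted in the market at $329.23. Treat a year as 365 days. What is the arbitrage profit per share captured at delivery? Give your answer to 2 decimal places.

$4.63 per share

Fair forward: F* = S·e^(carry·T), with carry = (r − q) = 0.0964 − 0.0049 = 0.0915
F* = 305.03 · e^(0.0915 × 248/365) = 305.03 · e^0.062170 = 305.03 × 1.064143 = $324.5955
Market $329.23 > fair $324.5955: forward overpriced → cash-and-carry (buy spot, short the forward).
At maturity, profit = |F_mkt − F*| = |329.23 − 324.5955| = $4.63 per share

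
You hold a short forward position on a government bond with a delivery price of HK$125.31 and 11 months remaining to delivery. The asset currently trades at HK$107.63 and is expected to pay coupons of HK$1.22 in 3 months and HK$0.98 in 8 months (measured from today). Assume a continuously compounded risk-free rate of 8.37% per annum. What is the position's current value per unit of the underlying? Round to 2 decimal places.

PV(remaining coupons) I = 1.22·e^(−0.0837·3/12) + 0.98·e^(−0.0837·8/12) = 2.1216
Current forward F = (S − I)·e^(rT) = (107.63 − 2.1216)·e^(0.0837·11/12) = 105.5084 × 1.079745 = 113.9222
Value (long) = (F − K)·e^(−rT) = (113.9222 − 125.31) × 0.926145 = -10.5468
Short position value = −(long value) = HK$10.55

HK$10.55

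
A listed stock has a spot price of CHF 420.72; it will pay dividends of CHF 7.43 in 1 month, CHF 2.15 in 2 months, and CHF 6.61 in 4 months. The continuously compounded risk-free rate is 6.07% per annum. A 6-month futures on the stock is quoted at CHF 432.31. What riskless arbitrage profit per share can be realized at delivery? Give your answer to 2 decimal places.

CHF 15.12 per share

PV(dividends) I = 7.43·e^(−0.0607·1/12) + 2.15·e^(−0.0607·2/12) + 6.61·e^(−0.0607·4/12) = 15.9985
Fair futures F* = (S − I)·e^(rT) = (420.72 − 15.9985)·e^0.030350 = 404.7215 × 1.030815 = 417.1930
Market CHF 432.31 > fair 417.1930: forward overpriced → cash-and-carry (borrow at r, buy the stock and collect the dividends, short the forward).
Profit at T = |F_mkt − F*| = |432.31 − 417.1930| = CHF 15.12 per share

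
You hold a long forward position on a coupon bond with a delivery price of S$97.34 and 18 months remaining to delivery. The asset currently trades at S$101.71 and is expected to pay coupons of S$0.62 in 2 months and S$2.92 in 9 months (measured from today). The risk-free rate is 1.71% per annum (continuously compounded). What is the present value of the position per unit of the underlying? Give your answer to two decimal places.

PV(remaining coupons) I = 0.62·e^(−0.0171·2/12) + 2.92·e^(−0.0171·9/12) = 3.5010
Current forward F = (S − I)·e^(rT) = (101.71 − 3.5010)·e^(0.0171·18/12) = 98.2090 × 1.025982 = 100.7607
Value (long) = (F − K)·e^(−rT) = (100.7607 − 97.34) × 0.974676 = 3.3341
Value = S$3.33

S$3.33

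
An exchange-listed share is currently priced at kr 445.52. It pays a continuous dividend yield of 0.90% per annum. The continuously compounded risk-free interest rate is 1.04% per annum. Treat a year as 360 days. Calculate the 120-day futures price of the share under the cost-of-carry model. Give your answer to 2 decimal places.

kr 445.73

F = S·e^((r − q)T) = 445.52 · e^((0.0104 − 0.0090) × 120/360)
= 445.52 · e^0.000467 = 445.52 × 1.000467
F = kr 445.73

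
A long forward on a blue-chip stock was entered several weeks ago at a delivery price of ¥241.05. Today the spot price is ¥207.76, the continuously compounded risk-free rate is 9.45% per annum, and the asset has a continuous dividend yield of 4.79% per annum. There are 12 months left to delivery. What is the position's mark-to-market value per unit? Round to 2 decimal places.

-¥21.27

Current fair forward for the remaining 12 months: F = S·e^((r − q)·T), (r − q) = 0.0945 − 0.0479 = 0.0466
F = 207.76 · e^(0.0466 × 12/12) = 207.76 × 1.047703 = 217.6708
Value of long forward = (F − K)·e^(−rT) = (217.6708 − 241.05) · e^(−0.0945·12/12)
= -23.3792 × 0.909828 = -21.27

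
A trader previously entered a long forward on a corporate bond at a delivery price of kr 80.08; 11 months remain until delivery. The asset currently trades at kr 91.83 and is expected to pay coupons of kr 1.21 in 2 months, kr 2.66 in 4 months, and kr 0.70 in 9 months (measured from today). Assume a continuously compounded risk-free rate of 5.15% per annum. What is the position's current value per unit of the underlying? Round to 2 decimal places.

PV(remaining coupons) I = 1.21·e^(−0.0515·2/12) + 2.66·e^(−0.0515·4/12) + 0.70·e^(−0.0515·9/12) = 4.4879
Current forward F = (S − I)·e^(rT) = (91.83 − 4.4879)·e^(0.0515·11/12) = 87.3421 × 1.048340 = 91.5642
Value (long) = (F − K)·e^(−rT) = (91.5642 − 80.08) × 0.953889 = 10.9547
Value = kr 10.95

kr 10.95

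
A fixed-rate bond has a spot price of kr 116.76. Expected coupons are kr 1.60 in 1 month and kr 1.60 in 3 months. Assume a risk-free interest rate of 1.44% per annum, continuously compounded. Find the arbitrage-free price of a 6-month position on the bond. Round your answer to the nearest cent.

PV(coupons) I = 1.60·e^(−0.0144·1/12) + 1.60·e^(−0.0144·3/12)
I = 1.5981 + 1.5943 = 3.1924
F = (S − I)·e^(rT) = (116.76 − 3.1924) · e^(0.0144·6/12)
= 113.5676 · e^0.007200 = 113.5676 × 1.007226 = kr 114.39

kr 114.39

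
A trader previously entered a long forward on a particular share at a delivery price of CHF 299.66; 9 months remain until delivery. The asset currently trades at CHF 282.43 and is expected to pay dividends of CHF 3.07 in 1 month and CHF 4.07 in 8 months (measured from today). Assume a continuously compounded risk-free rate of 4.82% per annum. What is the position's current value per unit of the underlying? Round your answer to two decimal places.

PV(remaining dividends) I = 3.07·e^(−0.0482·1/12) + 4.07·e^(−0.0482·8/12) = 6.9990
Current forward F = (S − I)·e^(rT) = (282.43 − 6.9990)·e^(0.0482·9/12) = 275.4310 × 1.036811 = 285.5699
Value (long) = (F − K)·e^(−rT) = (285.5699 − 299.66) × 0.964496 = -13.5898
Value = -CHF 13.59

-CHF 13.59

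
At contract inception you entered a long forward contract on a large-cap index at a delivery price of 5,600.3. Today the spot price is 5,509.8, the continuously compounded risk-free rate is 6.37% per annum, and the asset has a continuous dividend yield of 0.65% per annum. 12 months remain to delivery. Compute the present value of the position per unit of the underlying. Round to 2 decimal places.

Current fair forward for the remaining 12 months: F = S·e^((r − q)·T), (r − q) = 0.0637 − 0.0065 = 0.0572
F = 5509.8 · e^(0.0572 × 12/12) = 5509.8 × 1.05886756 = 5834.1485
Value of long forward = (F − K)·e^(−rT) = (5834.1485 − 5600.3) · e^(−0.0637·12/12)
= 233.8485 × 0.93828644 = 219.42

219.42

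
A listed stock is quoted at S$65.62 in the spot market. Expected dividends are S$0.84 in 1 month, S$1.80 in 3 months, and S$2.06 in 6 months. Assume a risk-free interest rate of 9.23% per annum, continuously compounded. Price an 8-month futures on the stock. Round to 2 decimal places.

S$64.94

PV(dividends) I = 0.84·e^(−0.0923·1/12) + 1.80·e^(−0.0923·3/12) + 2.06·e^(−0.0923·6/12)
I = 0.8336 + 1.7589 + 1.9671 = 4.5596
F = (S − I)·e^(rT) = (65.62 − 4.5596) · e^(0.0923·8/12)
= 61.0604 · e^0.061533 = 61.0604 × 1.063466 = S$64.94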